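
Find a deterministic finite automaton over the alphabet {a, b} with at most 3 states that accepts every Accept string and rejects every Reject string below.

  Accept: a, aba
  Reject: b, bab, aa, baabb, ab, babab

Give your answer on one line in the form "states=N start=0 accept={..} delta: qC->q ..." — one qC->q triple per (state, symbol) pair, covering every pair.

states=2 start=0 accept={1} delta: 0a->1 0b->0 1a->0 1b->0

Grow the machine one transition at a time. Run the examples from 0; the earliest place one falls off (shortest prefix, ties alphabetical) gets sent to the lowest-numbered state that keeps every Accept/Reject pair distinguishable — a pair clashes when both reach the same state with identical unread suffix — and to a fresh state only if none does.
a: 0a undefined. 0a->0: no, a/aa meet in 0. Open state 1: 0a->1.
b: 0b undefined. 0b->0: ok.
aa: 1a undefined. 1a->0: ok.
ab: 1b undefined. 1b->0: ok.
All examples now run through 2 states with every (state, symbol) defined. Accept strings end in {1}, Reject strings end in {0}; accept={1}.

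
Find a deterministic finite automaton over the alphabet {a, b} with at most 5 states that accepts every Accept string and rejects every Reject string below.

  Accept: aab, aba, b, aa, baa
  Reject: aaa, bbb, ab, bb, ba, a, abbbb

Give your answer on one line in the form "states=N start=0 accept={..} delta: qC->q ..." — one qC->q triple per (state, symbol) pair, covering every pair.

states=3 start=0 accept={0,2} delta: 0a->1 0b->2 1a->0 1b->1 2a->1 2b->1

Fold the examples into a partial DFA from state 0: repeatedly fix the first undefined (state, symbol) met by the shortest-then-alphabetical prefix, trying targets in increasing order and rejecting any under which an Accept and a Reject string meet in one state with the same remainder; add a state when all current targets are rejected. Accepting states are where Accept strings end.
a: 0a undefined. 0a->0: no, aab/ab meet in 0 with "b" left. Open state 1: 0a->1.
b: 0b undefined. 0b->0: no, b/bbb meet in 0. 0b->1: no, b/a meet in 1. Open state 2: 0b->2.
aa: 1a undefined. 1a->0: ok.
ab: 1b undefined. 1b->0: no, aba/aaa meet in 1. 1b->1: ok.
ba: 2a undefined. 2a->0: no, aba/ba meet in 0. 2a->1: ok.
bb: 2b undefined. 2b->0: no, aab/bbb meet in 2. 2b->1: ok.
All examples now run through 3 states with every (state, symbol) defined. Accept strings end in {0,2}, Reject strings end in {1}; accept={0,2}.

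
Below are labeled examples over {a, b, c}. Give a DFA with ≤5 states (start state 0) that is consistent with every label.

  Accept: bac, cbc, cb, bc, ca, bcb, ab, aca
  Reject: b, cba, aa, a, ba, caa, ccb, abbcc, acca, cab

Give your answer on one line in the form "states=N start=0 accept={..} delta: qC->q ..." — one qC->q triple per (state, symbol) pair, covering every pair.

State merging on the prefix tree: take the shortest (then alphabetical) example prefix whose next move is undefined and point that move at state 0, else 1, else 2, ...; a target is out if some Accept/Reject pair would then sit in one state with the same input left (inseparable). If every existing state is out, open a new one.
a: 0a undefined. 0a->0: no, ab/b meet in 0 with "b" left. Open state 1: 0a->1.
b: 0b undefined. 0b->0: ok.
c: 0c undefined. 0c->0: no, cbc/b meet in 0. 0c->1: no, bc/a meet in 1. Open state 2: 0c->2.
aa: 1a undefined. 1a->0: ok.
ab: 1b undefined. 1b->0: no, ab/b meet in 0. 1b->1: no, ab/a meet in 1. 1b->2: ok.
ac: 1c undefined. 1c->0: no, bac/b meet in 0. 1c->1: no, bac/a meet in 1. 1c->2: ok.
ca: 2a undefined. 2a->0: no, ca/b meet in 0. 2a->1: no, bac/cab meet in 2. 2a->2: no, bac/caa meet in 2. Open state 3: 2a->3.
cb: 2b undefined. 2b->0: no, cb/b meet in 0. 2b->1: no, cb/a meet in 1. 2b->2: no, ca/cba meet in 3. 2b->3: ok.
cc: 2c undefined. 2c->0: ok.
caa: 3a undefined. 3a->0: ok.
cab: 3b undefined. 3b->0: ok.
cbc: 3c undefined. 3c->0: no, bac/abbcc meet in 2. 3c->1: no, bac/abbcc meet in 2. 3c->2: ok.
All examples now run through 4 states with every (state, symbol) defined. Accept strings end in {2,3}, Reject strings end in {0,1}; accept={2,3}.

states=4 start=0 accept={2,3} delta: 0a->1 0b->0 0c->2 1a->0 1b->2 1c->2 2a->3 2b->3 2c->0 3a->0 3b->0 3c->2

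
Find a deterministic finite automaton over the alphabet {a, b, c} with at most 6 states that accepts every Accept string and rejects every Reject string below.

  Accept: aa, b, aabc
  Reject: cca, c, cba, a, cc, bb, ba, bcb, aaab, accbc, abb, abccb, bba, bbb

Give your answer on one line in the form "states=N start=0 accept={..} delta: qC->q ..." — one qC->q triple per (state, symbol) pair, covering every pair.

State merging on the prefix tree: take the shortest (then alphabetical) example prefix whose next move is undefined and point that move at state 0, else 1, else 2, ...; a target is out if some Accept/Reject pair would then sit in one state with the same input left (inseparable). If every existing state is out, open a new one.
a: 0a undefined. 0a->0: no, aa/a meet in 0. Open state 1: 0a->1.
b: 0b undefined. 0b->0: no, b/bb meet in 0. 0b->1: no, aa/ba meet in 1 with "a" left. Open state 2: 0b->2.
c: 0c undefined. 0c->0: ok.
aa: 1a undefined. 1a->0: no, aa/c meet in 0. 1a->1: no, aa/cca meet in 1. 1a->2: ok.
ab: 1b undefined. 1b->0: no, aa/abb meet in 2. 1b->1: ok.
ac: 1c undefined. 1c->0: no, aa/abccb meet in 2. 1c->1: ok.
ba: 2a undefined. 2a->0: no, aa/aaab meet in 2. 2a->1: ok.
bb: 2b undefined. 2b->0: no, aa/bbb meet in 2. 2b->1: no, aa/bba meet in 2. 2b->2: no, aa/bb meet in 2. Open state 3: 2b->3.
bc: 2c undefined. 2c->0: no, aa/bcb meet in 2. 2c->1: ok.
bba: 3a undefined. 3a->0: ok.
bbb: 3b undefined. 3b->0: ok.
aabc: 3c undefined. 3c->0: no, aabc/c meet in 0. 3c->1: no, aabc/cca meet in 1. 3c->2: ok.
All examples now run through 4 states with every (state, symbol) defined. Accept strings end in {2}, Reject strings end in {0,1,3}; accept={2}.

states=4 start=0 accept={2} delta: 0a->1 0b->2 0c->0 1a->2 1b->1 1c->1 2a->1 2b->3 2c->1 3a->0 3b->0 3c->2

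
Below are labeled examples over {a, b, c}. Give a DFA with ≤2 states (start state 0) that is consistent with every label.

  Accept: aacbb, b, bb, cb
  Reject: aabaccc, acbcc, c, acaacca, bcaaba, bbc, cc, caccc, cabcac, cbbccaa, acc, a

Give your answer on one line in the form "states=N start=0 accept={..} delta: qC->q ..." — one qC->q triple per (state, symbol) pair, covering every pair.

states=2 start=0 accept={1} delta: 0a->0 0b->1 0c->0 1a->0 1b->1 1c->0

Grow the machine one transition at a time. Run the examples from 0; the earliest place one falls off (shortest prefix, ties alphabetical) gets sent to the lowest-numbered state that keeps every Accept/Reject pair distinguishable — a pair clashes when both reach the same state with identical unread suffix — and to a fresh state only if none does.
a: 0a undefined. 0a->0: ok.
b: 0b undefined. 0b->0: no, b/a meet in 0. Open state 1: 0b->1.
c: 0c undefined. 0c->0: ok.
bb: 1b undefined. 1b->0: no, aacbb/c meet in 0. 1b->1: ok.
bc: 1c undefined. 1c->0: ok.
aaba: 1a undefined. 1a->0: ok.
All examples now run through 2 states with every (state, symbol) defined. Accept strings end in {1}, Reject strings end in {0}; accept={1}.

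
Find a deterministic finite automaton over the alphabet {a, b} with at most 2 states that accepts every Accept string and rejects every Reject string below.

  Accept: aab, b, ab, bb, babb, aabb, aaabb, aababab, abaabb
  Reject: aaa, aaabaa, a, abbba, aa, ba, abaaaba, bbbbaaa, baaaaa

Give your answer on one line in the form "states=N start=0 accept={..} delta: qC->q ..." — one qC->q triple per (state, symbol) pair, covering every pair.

Fold the examples into a partial DFA from state 0: repeatedly fix the first undefined (state, symbol) met by the shortest-then-alphabetical prefix, trying targets in increasing order and rejecting any under which an Accept and a Reject string meet in one state with the same remainder; add a state when all current targets are rejected. Accepting states are where Accept strings end.
a: 0a undefined. 0a->0: ok.
b: 0b undefined. 0b->0: no, aab/aaa meet in 0. Open state 1: 0b->1.
ba: 1a undefined. 1a->0: ok.
bb: 1b undefined. 1b->0: no, bb/aaa meet in 0. 1b->1: ok.
All examples now run through 2 states with every (state, symbol) defined. Accept strings end in {1}, Reject strings end in {0}; accept={1}.

states=2 start=0 accept={1} delta: 0a->0 0b->1 1a->0 1b->1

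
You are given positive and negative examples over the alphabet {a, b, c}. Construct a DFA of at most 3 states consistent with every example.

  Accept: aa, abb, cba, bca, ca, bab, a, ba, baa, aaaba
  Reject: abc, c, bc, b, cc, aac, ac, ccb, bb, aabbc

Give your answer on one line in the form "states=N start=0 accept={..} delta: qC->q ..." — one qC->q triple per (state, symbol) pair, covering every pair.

Grow the machine one transition at a time. Run the examples from 0; the earliest place one falls off (shortest prefix, ties alphabetical) gets sent to the lowest-numbered state that keeps every Accept/Reject pair distinguishable — a pair clashes when both reach the same state with identical unread suffix — and to a fresh state only if none does.
a: 0a undefined. 0a->0: no, abb/bb meet in 0 with "bb" left. Open state 1: 0a->1.
b: 0b undefined. 0b->0: ok.
c: 0c undefined. 0c->0: ok.
aa: 1a undefined. 1a->0: no, aa/c meet in 0. 1a->1: ok.
ab: 1b undefined. 1b->0: no, abb/abc meet in 0. 1b->1: ok.
ac: 1c undefined. 1c->0: ok.
All examples now run through 2 states with every (state, symbol) defined. Accept strings end in {1}, Reject strings end in {0}; accept={1}.

states=2 start=0 accept={1} delta: 0a->1 0b->0 0c->0 1a->1 1b->1 1c->0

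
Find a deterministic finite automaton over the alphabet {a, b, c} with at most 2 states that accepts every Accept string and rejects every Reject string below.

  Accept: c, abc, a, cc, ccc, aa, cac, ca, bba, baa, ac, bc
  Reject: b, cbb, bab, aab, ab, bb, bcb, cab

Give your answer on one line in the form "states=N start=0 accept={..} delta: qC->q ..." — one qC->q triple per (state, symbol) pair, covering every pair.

Grow the machine one transition at a time. Run the examples from 0; the earliest place one falls off (shortest prefix, ties alphabetical) gets sent to the lowest-numbered state that keeps every Accept/Reject pair distinguishable — a pair clashes when both reach the same state with identical unread suffix — and to a fresh state only if none does.
a: 0a undefined. 0a->0: ok.
b: 0b undefined. 0b->0: no, a/b meet in 0. Open state 1: 0b->1.
c: 0c undefined. 0c->0: ok.
ba: 1a undefined. 1a->0: ok.
bb: 1b undefined. 1b->0: no, c/cbb meet in 0. 1b->1: ok.
bc: 1c undefined. 1c->0: ok.
All examples now run through 2 states with every (state, symbol) defined. Accept strings end in {0}, Reject strings end in {1}; accept={0}.

states=2 start=0 accept={0} delta: 0a->0 0b->1 0c->0 1a->0 1b->1 1c->0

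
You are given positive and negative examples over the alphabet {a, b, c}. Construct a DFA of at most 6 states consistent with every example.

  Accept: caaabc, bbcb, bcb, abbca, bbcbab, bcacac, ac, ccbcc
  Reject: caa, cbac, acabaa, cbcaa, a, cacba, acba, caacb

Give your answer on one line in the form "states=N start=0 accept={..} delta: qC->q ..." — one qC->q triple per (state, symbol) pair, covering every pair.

Grow the machine one transition at a time. Run the examples from 0; the earliest place one falls off (shortest prefix, ties alphabetical) gets sent to the lowest-numbered state that keeps every Accept/Reject pair distinguishable — a pair clashes when both reach the same state with identical unread suffix — and to a fresh state only if none does.
a: 0a undefined. 0a->0: ok.
b: 0b undefined. 0b->0: ok.
c: 0c undefined. 0c->0: no, caaabc/caa meet in 0. Open state 1: 0c->1.
ca: 1a undefined. 1a->0: no, bbcb/caacb meet in 1 with "b" left. 1a->1: no, abbca/caa meet in 1. Open state 2: 1a->2.
cb: 1b undefined. 1b->0: no, bbcb/a meet in 0. 1b->1: no, abbca/acba meet in 2. 1b->2: ok.
cc: 1c undefined. 1c->0: no, ccbcc/a meet in 0. 1c->1: ok.
caa: 2a undefined. 2a->0: no, caaabc/cbac meet in 1. 2a->1: no, bbcb/caacb meet in 2. 2a->2: no, bbcb/caa meet in 2. Open state 3: 2a->3.
cac: 2c undefined. 2c->0: ok.
acab: 2b undefined. 2b->0: ok.
caaa: 3a undefined. 3a->0: ok.
caac: 3c undefined. 3c->0: ok.
bbcbab: 3b undefined. 3b->0: no, bbcbab/cbac meet in 0. 3b->1: ok.
All examples now run through 4 states with every (state, symbol) defined. Accept strings end in {1,2}, Reject strings end in {0,3}; accept={1,2}.

states=4 start=0 accept={1,2} delta: 0a->0 0b->0 0c->1 1a->2 1b->2 1c->1 2a->3 2b->0 2c->0 3a->0 3b->1 3c->0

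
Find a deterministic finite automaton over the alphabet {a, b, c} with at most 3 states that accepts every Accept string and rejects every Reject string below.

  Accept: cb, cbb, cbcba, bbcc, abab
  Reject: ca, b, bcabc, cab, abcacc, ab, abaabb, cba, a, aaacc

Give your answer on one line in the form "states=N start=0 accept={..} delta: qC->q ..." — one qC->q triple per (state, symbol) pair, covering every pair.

State merging on the prefix tree: take the shortest (then alphabetical) example prefix whose next move is undefined and point that move at state 0, else 1, else 2, ...; a target is out if some Accept/Reject pair would then sit in one state with the same input left (inseparable). If every existing state is out, open a new one.
a: 0a undefined. 0a->0: ok.
b: 0b undefined. 0b->0: no, bbcc/aaacc meet in 0 with "cc" left. Open state 1: 0b->1.
c: 0c undefined. 0c->0: no, cb/b meet in 1. 0c->1: no, abab/cab meet in 1 with "ab" left. Open state 2: 0c->2.
bb: 1b undefined. 1b->0: no, bbcc/aaacc meet in 2 with "c" left. 1b->1: ok.
bc: 1c undefined. 1c->0: ok.
ca: 2a undefined. 2a->0: ok.
cb: 2b undefined. 2b->0: no, cb/ca meet in 0. 2b->1: no, cb/b meet in 1. 2b->2: ok.
aba: 1a undefined. 1a->0: no, abab/b meet in 1. 1a->1: no, abab/b meet in 1. 1a->2: ok.
cbc: 2c undefined. 2c->0: ok.
All examples now run through 3 states with every (state, symbol) defined. Accept strings end in {2}, Reject strings end in {0,1}; accept={2}.

states=3 start=0 accept={2} delta: 0a->0 0b->1 0c->2 1a->2 1b->1 1c->0 2a->0 2b->2 2c->0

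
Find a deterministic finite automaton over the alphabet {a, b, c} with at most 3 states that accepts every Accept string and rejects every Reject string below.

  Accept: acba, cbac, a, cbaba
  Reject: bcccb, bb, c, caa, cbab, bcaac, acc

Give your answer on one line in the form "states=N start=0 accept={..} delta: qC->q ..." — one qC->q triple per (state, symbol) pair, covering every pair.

states=3 start=0 accept={0,2} delta: 0a->0 0b->1 0c->1 1a->2 1b->1 1c->1 2a->1 2b->1 2c->0

Fold the examples into a partial DFA from state 0: repeatedly fix the first undefined (state, symbol) met by the shortest-then-alphabetical prefix, trying targets in increasing order and rejecting any under which an Accept and a Reject string meet in one state with the same remainder; add a state when all current targets are rejected. Accepting states are where Accept strings end.
a: 0a undefined. 0a->0: ok.
b: 0b undefined. 0b->0: no, a/bb meet in 0. Open state 1: 0b->1.
c: 0c undefined. 0c->0: no, a/c meet in 0. 0c->1: ok.
bb: 1b undefined. 1b->0: no, acba/bb meet in 0. 1b->1: ok.
bc: 1c undefined. 1c->0: no, a/acc meet in 0. 1c->1: ok.
ca: 1a undefined. 1a->0: no, acba/caa meet in 0. 1a->1: no, acba/bcccb meet in 1. Open state 2: 1a->2.
caa: 2a undefined. 2a->0: no, a/caa meet in 0. 2a->1: ok.
cbab: 2b undefined. 2b->0: no, a/cbab meet in 0. 2b->1: ok.
cbac: 2c undefined. 2c->0: ok.
All examples now run through 3 states with every (state, symbol) defined. Accept strings end in {0,2}, Reject strings end in {1}; accept={0,2}.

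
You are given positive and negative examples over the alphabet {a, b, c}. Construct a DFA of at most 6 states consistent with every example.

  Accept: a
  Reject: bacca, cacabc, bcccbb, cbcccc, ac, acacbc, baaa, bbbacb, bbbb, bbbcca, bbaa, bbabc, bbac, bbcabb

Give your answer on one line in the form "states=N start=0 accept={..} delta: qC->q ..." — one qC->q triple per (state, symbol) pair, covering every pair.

states=2 start=0 accept={0} delta: 0a->0 0b->1 0c->1 1a->1 1b->1 1c->1

State merging on the prefix tree: take the shortest (then alphabetical) example prefix whose next move is undefined and point that move at state 0, else 1, else 2, ...; a target is out if some Accept/Reject pair would then sit in one state with the same input left (inseparable). If every existing state is out, open a new one.
a: 0a undefined. 0a->0: ok.
b: 0b undefined. 0b->0: no, a/baaa meet in 0. Open state 1: 0b->1.
c: 0c undefined. 0c->0: no, a/ac meet in 0. 0c->1: ok.
ba: 1a undefined. 1a->0: no, a/baaa meet in 0. 1a->1: ok.
bb: 1b undefined. 1b->0: no, a/bbbb meet in 0. 1b->1: ok.
bc: 1c undefined. 1c->0: no, a/cacabc meet in 0. 1c->1: ok.
All examples now run through 2 states with every (state, symbol) defined. Accept strings end in {0}, Reject strings end in {1}; accept={0}.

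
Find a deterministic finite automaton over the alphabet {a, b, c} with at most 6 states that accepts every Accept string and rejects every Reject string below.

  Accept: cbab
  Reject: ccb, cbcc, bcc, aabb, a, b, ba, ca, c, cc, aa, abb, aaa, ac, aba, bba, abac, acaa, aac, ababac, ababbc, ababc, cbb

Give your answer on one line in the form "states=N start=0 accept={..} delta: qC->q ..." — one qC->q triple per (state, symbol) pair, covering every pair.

Grow the machine one transition at a time. Run the examples from 0; the earliest place one falls off (shortest prefix, ties alphabetical) gets sent to the lowest-numbered state that keeps every Accept/Reject pair distinguishable — a pair clashes when both reach the same state with identical unread suffix — and to a fresh state only if none does.
a: 0a undefined. 0a->0: ok.
b: 0b undefined. 0b->0: ok.
c: 0c undefined. 0c->0: no, cbab/ccb meet in 0. Open state 1: 0c->1.
ca: 1a undefined. 1a->0: ok.
cb: 1b undefined. 1b->0: no, cbab/aabb meet in 0. 1b->1: no, cbab/aabb meet in 0. Open state 2: 1b->2.
cc: 1c undefined. 1c->0: ok.
cba: 2a undefined. 2a->0: no, cbab/ccb meet in 0. 2a->1: ok.
cbb: 2b undefined. 2b->0: ok.
cbc: 2c undefined. 2c->0: ok.
All examples now run through 3 states with every (state, symbol) defined. Accept strings end in {2}, Reject strings end in {0,1}; accept={2}.

states=3 start=0 accept={2} delta: 0a->0 0b->0 0c->1 1a->0 1b->2 1c->0 2a->1 2b->0 2c->0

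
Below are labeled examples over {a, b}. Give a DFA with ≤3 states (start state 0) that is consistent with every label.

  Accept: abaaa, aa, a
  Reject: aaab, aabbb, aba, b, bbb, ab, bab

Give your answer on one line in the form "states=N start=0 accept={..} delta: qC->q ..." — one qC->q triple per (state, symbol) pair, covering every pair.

Grow the machine one transition at a time. Run the examples from 0; the earliest place one falls off (shortest prefix, ties alphabetical) gets sent to the lowest-numbered state that keeps every Accept/Reject pair distinguishable — a pair clashes when both reach the same state with identical unread suffix — and to a fresh state only if none does.
a: 0a undefined. 0a->0: ok.
b: 0b undefined. 0b->0: no, abaaa/aaab meet in 0. Open state 1: 0b->1.
ba: 1a undefined. 1a->0: no, abaaa/aba meet in 0. 1a->1: no, abaaa/aaab meet in 1. Open state 2: 1a->2.
bb: 1b undefined. 1b->0: ok.
bab: 2b undefined. 2b->0: no, aa/bab meet in 0. 2b->1: ok.
abaa: 2a undefined. 2a->0: ok.
All examples now run through 3 states with every (state, symbol) defined. Accept strings end in {0}, Reject strings end in {1,2}; accept={0}.

states=3 start=0 accept={0} delta: 0a->0 0b->1 1a->2 1b->0 2a->0 2b->1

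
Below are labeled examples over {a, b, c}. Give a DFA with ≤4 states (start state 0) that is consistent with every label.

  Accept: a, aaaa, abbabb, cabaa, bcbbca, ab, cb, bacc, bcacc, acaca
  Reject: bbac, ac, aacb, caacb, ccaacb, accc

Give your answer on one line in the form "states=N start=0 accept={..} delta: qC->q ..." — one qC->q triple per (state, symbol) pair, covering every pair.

states=3 start=0 accept={0,1} delta: 0a->1 0b->0 0c->0 1a->1 1b->0 1c->2 2a->0 2b->2 2c->1

State merging on the prefix tree: take the shortest (then alphabetical) example prefix whose next move is undefined and point that move at state 0, else 1, else 2, ...; a target is out if some Accept/Reject pair would then sit in one state with the same input left (inseparable). If every existing state is out, open a new one.
a: 0a undefined. 0a->0: no, cb/aacb meet in 0 with "cb" left. Open state 1: 0a->1.
b: 0b undefined. 0b->0: ok.
c: 0c undefined. 0c->0: ok.
aa: 1a undefined. 1a->0: no, aaaa/aacb meet in 0. 1a->1: ok.
ab: 1b undefined. 1b->0: ok.
ac: 1c undefined. 1c->0: no, abbabb/bbac meet in 0. 1c->1: no, a/bbac meet in 1. Open state 2: 1c->2.
aca: 2a undefined. 2a->0: ok.
acc: 2c undefined. 2c->0: no, abbabb/accc meet in 0. 2c->1: ok.
aacb: 2b undefined. 2b->0: no, abbabb/aacb meet in 0. 2b->1: no, a/aacb meet in 1. 2b->2: ok.
All examples now run through 3 states with every (state, symbol) defined. Accept strings end in {0,1}, Reject strings end in {2}; accept={0,1}.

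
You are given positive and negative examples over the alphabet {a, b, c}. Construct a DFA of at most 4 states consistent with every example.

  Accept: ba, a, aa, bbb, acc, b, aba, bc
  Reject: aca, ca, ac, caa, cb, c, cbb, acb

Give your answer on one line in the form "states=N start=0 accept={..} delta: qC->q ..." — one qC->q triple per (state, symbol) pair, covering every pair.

states=3 start=0 accept={0,1} delta: 0a->0 0b->1 0c->2 1a->0 1b->0 1c->0 2a->2 2b->2 2c->0

State merging on the prefix tree: take the shortest (then alphabetical) example prefix whose next move is undefined and point that move at state 0, else 1, else 2, ...; a target is out if some Accept/Reject pair would then sit in one state with the same input left (inseparable). If every existing state is out, open a new one.
a: 0a undefined. 0a->0: ok.
b: 0b undefined. 0b->0: no, bc/ac meet in 0 with "c" left. Open state 1: 0b->1.
c: 0c undefined. 0c->0: no, a/aca meet in 0. 0c->1: no, ba/aca meet in 1 with "a" left. Open state 2: 0c->2.
ba: 1a undefined. 1a->0: ok.
bb: 1b undefined. 1b->0: ok.
bc: 1c undefined. 1c->0: ok.
ca: 2a undefined. 2a->0: no, ba/aca meet in 0. 2a->1: no, ba/caa meet in 0. 2a->2: ok.
cb: 2b undefined. 2b->0: no, ba/cb meet in 0. 2b->1: no, ba/cbb meet in 0. 2b->2: ok.
acc: 2c undefined. 2c->0: ok.
All examples now run through 3 states with every (state, symbol) defined. Accept strings end in {0,1}, Reject strings end in {2}; accept={0,1}.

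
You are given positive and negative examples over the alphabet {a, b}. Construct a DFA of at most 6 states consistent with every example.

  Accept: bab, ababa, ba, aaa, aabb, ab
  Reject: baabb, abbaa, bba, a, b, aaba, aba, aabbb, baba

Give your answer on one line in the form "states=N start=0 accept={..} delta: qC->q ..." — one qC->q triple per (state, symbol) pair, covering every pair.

states=5 start=0 accept={2,3,4} delta: 0a->1 0b->1 1a->2 1b->3 2a->3 2b->3 3a->0 3b->4 4a->0 4b->0

State merging on the prefix tree: take the shortest (then alphabetical) example prefix whose next move is undefined and point that move at state 0, else 1, else 2, ...; a target is out if some Accept/Reject pair would then sit in one state with the same input left (inseparable). If every existing state is out, open a new one.
a: 0a undefined. 0a->0: no, ababa/baba meet in 0 with "baba" left. Open state 1: 0a->1.
b: 0b undefined. 0b->0: no, ba/bba meet in 1. 0b->1: ok.
aa: 1a undefined. 1a->0: no, bab/a meet in 1. 1a->1: no, ba/a meet in 1. Open state 2: 1a->2.
ab: 1b undefined. 1b->0: no, ababa/bba meet in 1. 1b->1: no, ababa/aaba meet in 2 with "ba" left. 1b->2: no, aaa/bba meet in 2 with "a" left. Open state 3: 1b->3.
aaa: 2a undefined. 2a->0: no, ab/baabb meet in 3. 2a->1: no, aaa/a meet in 1. 2a->2: no, aabb/baabb meet in 2 with "bb" left. 2a->3: ok.
aab: 2b undefined. 2b->0: no, aaa/aabbb meet in 3. 2b->1: no, bab/a meet in 1. 2b->2: no, bab/aabbb meet in 2. 2b->3: ok.
aba: 3a undefined. 3a->0: ok.
abb: 3b undefined. 3b->0: no, ababa/abbaa meet in 2. 3b->1: no, bab/baabb meet in 3. 3b->2: no, bab/baabb meet in 3. 3b->3: no, bab/baabb meet in 3. Open state 4: 3b->4.
abba: 4a undefined. 4a->0: ok.
aabbb: 4b undefined. 4b->0: ok.
All examples now run through 5 states with every (state, symbol) defined. Accept strings end in {2,3,4}, Reject strings end in {0,1}; accept={2,3,4}.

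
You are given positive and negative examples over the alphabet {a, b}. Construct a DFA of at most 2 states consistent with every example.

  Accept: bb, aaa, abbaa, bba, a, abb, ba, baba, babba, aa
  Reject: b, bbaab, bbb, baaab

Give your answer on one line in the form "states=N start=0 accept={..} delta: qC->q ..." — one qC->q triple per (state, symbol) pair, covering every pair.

State merging on the prefix tree: take the shortest (then alphabetical) example prefix whose next move is undefined and point that move at state 0, else 1, else 2, ...; a target is out if some Accept/Reject pair would then sit in one state with the same input left (inseparable). If every existing state is out, open a new one.
a: 0a undefined. 0a->0: ok.
b: 0b undefined. 0b->0: no, bb/b meet in 0. Open state 1: 0b->1.
ba: 1a undefined. 1a->0: ok.
bb: 1b undefined. 1b->0: ok.
All examples now run through 2 states with every (state, symbol) defined. Accept strings end in {0}, Reject strings end in {1}; accept={0}.

states=2 start=0 accept={0} delta: 0a->0 0b->1 1a->0 1b->0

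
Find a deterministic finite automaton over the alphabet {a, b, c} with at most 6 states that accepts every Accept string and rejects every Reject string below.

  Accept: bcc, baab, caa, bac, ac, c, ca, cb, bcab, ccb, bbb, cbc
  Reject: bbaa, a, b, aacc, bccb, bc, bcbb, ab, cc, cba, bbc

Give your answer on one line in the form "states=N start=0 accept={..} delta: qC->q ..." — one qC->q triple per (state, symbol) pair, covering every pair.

states=6 start=0 accept={2,4,5} delta: 0a->0 0b->1 0c->2 1a->3 1b->4 1c->3 2a->2 2b->5 2c->1 3a->1 3b->0 3c->5 4a->0 4b->2 4c->0 5a->0 5b->0 5c->2

Fold the examples into a partial DFA from state 0: repeatedly fix the first undefined (state, symbol) met by the shortest-then-alphabetical prefix, trying targets in increasing order and rejecting any under which an Accept and a Reject string meet in one state with the same remainder; add a state when all current targets are rejected. Accepting states are where Accept strings end.
a: 0a undefined. 0a->0: ok.
b: 0b undefined. 0b->0: no, bcc/aacc meet in 0 with "cc" left. Open state 1: 0b->1.
c: 0c undefined. 0c->0: no, caa/a meet in 0. 0c->1: no, ac/b meet in 1. Open state 2: 0c->2.
ba: 1a undefined. 1a->0: no, baab/b meet in 1. 1a->1: no, bac/bc meet in 1 with "c" left. 1a->2: no, bac/aacc meet in 2 with "c" left. Open state 3: 1a->3.
bb: 1b undefined. 1b->0: no, ac/bbc meet in 2. 1b->1: no, bbb/b meet in 1. 1b->2: no, caa/bbaa meet in 2 with "aa" left. 1b->3: no, bac/bbc meet in 3 with "c" left. Open state 4: 1b->4.
bc: 1c undefined. 1c->0: no, cb/bccb meet in 2 with "b" left. 1c->1: no, bcc/b meet in 1. 1c->2: no, bcc/aacc meet in 2 with "c" left. 1c->3: ok.
ca: 2a undefined. 2a->0: no, caa/a meet in 0. 2a->1: no, caa/bc meet in 3. 2a->2: ok.
cb: 2b undefined. 2b->0: no, cb/a meet in 0. 2b->1: no, cb/b meet in 1. 2b->2: no, caa/cba meet in 2. 2b->3: no, cb/bc meet in 3. 2b->4: no, cbc/bbc meet in 4 with "c" left. Open state 5: 2b->5.
cc: 2c undefined. 2c->0: no, ccb/b meet in 1. 2c->1: ok.
baa: 3a undefined. 3a->0: no, baab/b meet in 1. 3a->1: ok.
bac: 3c undefined. 3c->0: no, bcc/a meet in 0. 3c->1: no, bcc/b meet in 1. 3c->2: no, cb/bccb meet in 5. 3c->3: no, bcc/bc meet in 3. 3c->4: no, bbb/bccb meet in 4 with "b" left. 3c->5: ok.
bba: 4a undefined. 4a->0: ok.
bbb: 4b undefined. 4b->0: no, bbb/bbaa meet in 0. 4b->1: no, bbb/b meet in 1. 4b->2: ok.
bbc: 4c undefined. 4c->0: ok.
bcb: 3b undefined. 3b->0: ok.
cba: 5a undefined. 5a->0: ok.
cbc: 5c undefined. 5c->0: no, cbc/bbaa meet in 0. 5c->1: no, cbc/b meet in 1. 5c->2: ok.
bccb: 5b undefined. 5b->0: ok.
All examples now run through 6 states with every (state, symbol) defined. Accept strings end in {2,4,5}, Reject strings end in {0,1,3}; accept={2,4,5}.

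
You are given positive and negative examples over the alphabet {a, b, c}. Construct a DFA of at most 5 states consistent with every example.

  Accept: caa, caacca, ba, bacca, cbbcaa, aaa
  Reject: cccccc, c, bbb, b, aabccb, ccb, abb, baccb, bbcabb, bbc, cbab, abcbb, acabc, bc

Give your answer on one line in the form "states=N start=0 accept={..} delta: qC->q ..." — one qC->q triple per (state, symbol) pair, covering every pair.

states=2 start=0 accept={0} delta: 0a->0 0b->1 0c->1 1a->0 1b->1 1c->1

Grow the machine one transition at a time. Run the examples from 0; the earliest place one falls off (shortest prefix, ties alphabetical) gets sent to the lowest-numbered state that keeps every Accept/Reject pair distinguishable — a pair clashes when both reach the same state with identical unread suffix — and to a fresh state only if none does.
a: 0a undefined. 0a->0: ok.
b: 0b undefined. 0b->0: no, ba/bbb meet in 0. Open state 1: 0b->1.
c: 0c undefined. 0c->0: no, caa/cccccc meet in 0. 0c->1: ok.
ba: 1a undefined. 1a->0: ok.
bb: 1b undefined. 1b->0: no, caa/abb meet in 0. 1b->1: ok.
bc: 1c undefined. 1c->0: no, caa/cccccc meet in 0. 1c->1: ok.
All examples now run through 2 states with every (state, symbol) defined. Accept strings end in {0}, Reject strings end in {1}; accept={0}.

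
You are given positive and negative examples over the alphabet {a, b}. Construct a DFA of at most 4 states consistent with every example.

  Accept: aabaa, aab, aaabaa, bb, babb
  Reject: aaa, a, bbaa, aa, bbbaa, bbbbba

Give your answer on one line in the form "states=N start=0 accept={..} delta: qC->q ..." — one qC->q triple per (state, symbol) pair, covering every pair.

states=3 start=0 accept={1,2} delta: 0a->0 0b->1 1a->1 1b->2 2a->0 2b->2

State merging on the prefix tree: take the shortest (then alphabetical) example prefix whose next move is undefined and point that move at state 0, else 1, else 2, ...; a target is out if some Accept/Reject pair would then sit in one state with the same input left (inseparable). If every existing state is out, open a new one.
a: 0a undefined. 0a->0: ok.
b: 0b undefined. 0b->0: no, aabaa/aaa meet in 0. Open state 1: 0b->1.
ba: 1a undefined. 1a->0: no, aabaa/aaa meet in 0. 1a->1: ok.
bb: 1b undefined. 1b->0: no, aabaa/bbbaa meet in 1. 1b->1: no, aabaa/bbaa meet in 1. Open state 2: 1b->2.
bba: 2a undefined. 2a->0: ok.
bbb: 2b undefined. 2b->0: no, babb/aaa meet in 0. 2b->1: no, aabaa/bbbaa meet in 1. 2b->2: ok.
All examples now run through 3 states with every (state, symbol) defined. Accept strings end in {1,2}, Reject strings end in {0}; accept={1,2}.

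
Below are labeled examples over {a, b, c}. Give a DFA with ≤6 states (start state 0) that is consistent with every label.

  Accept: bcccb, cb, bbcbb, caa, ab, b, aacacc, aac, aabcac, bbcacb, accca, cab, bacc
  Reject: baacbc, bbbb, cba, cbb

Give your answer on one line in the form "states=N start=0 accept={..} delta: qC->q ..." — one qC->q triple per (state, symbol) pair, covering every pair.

State merging on the prefix tree: take the shortest (then alphabetical) example prefix whose next move is undefined and point that move at state 0, else 1, else 2, ...; a target is out if some Accept/Reject pair would then sit in one state with the same input left (inseparable). If every existing state is out, open a new one.
a: 0a undefined. 0a->0: ok.
b: 0b undefined. 0b->0: no, bbcbb/cbb meet in 0 with "cbb" left. Open state 1: 0b->1.
c: 0c undefined. 0c->0: ok.
ba: 1a undefined. 1a->0: no, caa/cba meet in 0. 1a->1: no, cb/cba meet in 1. Open state 2: 1a->2.
bb: 1b undefined. 1b->0: no, bbcbb/bbbb meet in 0. 1b->1: no, cb/bbbb meet in 1. 1b->2: ok.
bc: 1c undefined. 1c->0: ok.
baa: 2a undefined. 2a->0: no, caa/baacbc meet in 0. 2a->1: no, caa/baacbc meet in 0. 2a->2: ok.
bac: 2c undefined. 2c->0: no, bbcbb/cba meet in 2. 2c->1: no, bcccb/baacbc meet in 1. 2c->2: no, bbcbb/bbbb meet in 2 with "bb" left. Open state 3: 2c->3.
bbb: 2b undefined. 2b->0: no, bcccb/bbbb meet in 1. 2b->1: ok.
bacc: 3c undefined. 3c->0: ok.
bbca: 3a undefined. 3a->0: ok.
bbcb: 3b undefined. 3b->0: no, caa/baacbc meet in 0. 3b->1: no, bbcbb/bbbb meet in 2. 3b->2: ok.
All examples now run through 4 states with every (state, symbol) defined. Accept strings end in {0,1}, Reject strings end in {2,3}; accept={0,1}.

states=4 start=0 accept={0,1} delta: 0a->0 0b->1 0c->0 1a->2 1b->2 1c->0 2a->2 2b->1 2c->3 3a->0 3b->2 3c->0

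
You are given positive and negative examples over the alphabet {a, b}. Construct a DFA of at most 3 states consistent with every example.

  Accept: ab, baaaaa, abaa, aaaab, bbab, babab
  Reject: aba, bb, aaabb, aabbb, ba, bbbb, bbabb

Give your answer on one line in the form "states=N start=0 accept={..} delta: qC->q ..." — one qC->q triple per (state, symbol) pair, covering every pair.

Grow the machine one transition at a time. Run the examples from 0; the earliest place one falls off (shortest prefix, ties alphabetical) gets sent to the lowest-numbered state that keeps every Accept/Reject pair distinguishable — a pair clashes when both reach the same state with identical unread suffix — and to a fresh state only if none does.
a: 0a undefined. 0a->0: ok.
b: 0b undefined. 0b->0: no, ab/aba meet in 0. Open state 1: 0b->1.
ba: 1a undefined. 1a->0: no, baaaaa/aba meet in 0. 1a->1: no, ab/aba meet in 1. Open state 2: 1a->2.
bb: 1b undefined. 1b->0: no, ab/aabbb meet in 1. 1b->1: no, ab/bb meet in 1. 1b->2: ok.
baa: 2a undefined. 2a->0: ok.
bab: 2b undefined. 2b->0: no, ab/bbbb meet in 1. 2b->1: no, ab/aabbb meet in 1. 2b->2: ok.
All examples now run through 3 states with every (state, symbol) defined. Accept strings end in {0,1}, Reject strings end in {2}; accept={0,1}.

states=3 start=0 accept={0,1} delta: 0a->0 0b->1 1a->2 1b->2 2a->0 2b->2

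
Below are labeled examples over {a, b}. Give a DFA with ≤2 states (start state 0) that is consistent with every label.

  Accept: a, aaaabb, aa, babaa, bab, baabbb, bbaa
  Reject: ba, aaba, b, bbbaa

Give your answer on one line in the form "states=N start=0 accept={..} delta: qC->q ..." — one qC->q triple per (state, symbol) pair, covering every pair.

Fold the examples into a partial DFA from state 0: repeatedly fix the first undefined (state, symbol) met by the shortest-then-alphabetical prefix, trying targets in increasing order and rejecting any under which an Accept and a Reject string meet in one state with the same remainder; add a state when all current targets are rejected. Accepting states are where Accept strings end.
a: 0a undefined. 0a->0: ok.
b: 0b undefined. 0b->0: no, a/ba meet in 0. Open state 1: 0b->1.
ba: 1a undefined. 1a->0: no, a/ba meet in 0. 1a->1: ok.
bb: 1b undefined. 1b->0: ok.
All examples now run through 2 states with every (state, symbol) defined. Accept strings end in {0}, Reject strings end in {1}; accept={0}.

states=2 start=0 accept={0} delta: 0a->0 0b->1 1a->1 1b->0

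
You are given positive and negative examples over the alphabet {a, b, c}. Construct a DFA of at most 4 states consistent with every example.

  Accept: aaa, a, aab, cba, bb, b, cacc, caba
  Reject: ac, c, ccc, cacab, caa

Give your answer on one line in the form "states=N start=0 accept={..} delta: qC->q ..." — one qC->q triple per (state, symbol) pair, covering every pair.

states=4 start=0 accept={0} delta: 0a->0 0b->0 0c->1 1a->2 1b->0 1c->0 2a->1 2b->0 2c->3 3a->3 3b->1 3c->0

Fold the examples into a partial DFA from state 0: repeatedly fix the first undefined (state, symbol) met by the shortest-then-alphabetical prefix, trying targets in increasing order and rejecting any under which an Accept and a Reject string meet in one state with the same remainder; add a state when all current targets are rejected. Accepting states are where Accept strings end.
a: 0a undefined. 0a->0: ok.
b: 0b undefined. 0b->0: ok.
c: 0c undefined. 0c->0: no, aaa/ac meet in 0. Open state 1: 0c->1.
ca: 1a undefined. 1a->0: no, aaa/cacab meet in 0. 1a->1: no, cacc/ccc meet in 1 with "cc" left. Open state 2: 1a->2.
cb: 1b undefined. 1b->0: ok.
cc: 1c undefined. 1c->0: ok.
caa: 2a undefined. 2a->0: no, aaa/caa meet in 0. 2a->1: ok.
cab: 2b undefined. 2b->0: ok.
cac: 2c undefined. 2c->0: no, aaa/cacab meet in 0. 2c->1: no, aaa/cacab meet in 0. 2c->2: no, aaa/cacab meet in 0. Open state 3: 2c->3.
caca: 3a undefined. 3a->0: no, aaa/cacab meet in 0. 3a->1: no, aaa/cacab meet in 0. 3a->2: no, aaa/cacab meet in 0. 3a->3: ok.
cacc: 3c undefined. 3c->0: ok.
cacab: 3b undefined. 3b->0: no, aaa/cacab meet in 0. 3b->1: ok.
All examples now run through 4 states with every (state, symbol) defined. Accept strings end in {0}, Reject strings end in {1}; accept={0}.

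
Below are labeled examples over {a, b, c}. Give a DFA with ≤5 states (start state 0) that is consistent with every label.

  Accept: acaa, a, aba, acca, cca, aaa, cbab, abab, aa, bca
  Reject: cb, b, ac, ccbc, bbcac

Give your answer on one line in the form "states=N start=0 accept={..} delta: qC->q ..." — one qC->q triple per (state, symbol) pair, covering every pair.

states=3 start=0 accept={0,2} delta: 0a->0 0b->1 0c->1 1a->2 1b->1 1c->1 2a->0 2b->0 2c->1

Grow the machine one transition at a time. Run the examples from 0; the earliest place one falls off (shortest prefix, ties alphabetical) gets sent to the lowest-numbered state that keeps every Accept/Reject pair distinguishable — a pair clashes when both reach the same state with identical unread suffix — and to a fresh state only if none does.
a: 0a undefined. 0a->0: ok.
b: 0b undefined. 0b->0: no, a/b meet in 0. Open state 1: 0b->1.
c: 0c undefined. 0c->0: no, acaa/ac meet in 0. 0c->1: ok.
bb: 1b undefined. 1b->0: no, a/cb meet in 0. 1b->1: ok.
bc: 1c undefined. 1c->0: no, a/ccbc meet in 0. 1c->1: ok.
aba: 1a undefined. 1a->0: no, cbab/cb meet in 1. 1a->1: no, acaa/cb meet in 1. Open state 2: 1a->2.
abab: 2b undefined. 2b->0: ok.
acaa: 2a undefined. 2a->0: ok.
bbcac: 2c undefined. 2c->0: no, acaa/bbcac meet in 0. 2c->1: ok.
All examples now run through 3 states with every (state, symbol) defined. Accept strings end in {0,2}, Reject strings end in {1}; accept={0,2}.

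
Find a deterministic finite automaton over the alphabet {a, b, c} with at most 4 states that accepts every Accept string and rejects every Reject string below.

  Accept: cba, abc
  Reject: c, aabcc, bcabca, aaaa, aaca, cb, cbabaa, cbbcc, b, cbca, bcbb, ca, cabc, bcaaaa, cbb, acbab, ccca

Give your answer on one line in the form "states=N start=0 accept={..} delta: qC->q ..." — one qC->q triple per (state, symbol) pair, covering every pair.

State merging on the prefix tree: take the shortest (then alphabetical) example prefix whose next move is undefined and point that move at state 0, else 1, else 2, ...; a target is out if some Accept/Reject pair would then sit in one state with the same input left (inseparable). If every existing state is out, open a new one.
a: 0a undefined. 0a->0: ok.
b: 0b undefined. 0b->0: no, abc/c meet in 0 with "c" left. Open state 1: 0b->1.
c: 0c undefined. 0c->0: no, abc/cabc meet in 1 with "c" left. 0c->1: ok.
bc: 1c undefined. 1c->0: no, abc/bcabca meet in 0. 1c->1: no, abc/c meet in 1. Open state 2: 1c->2.
ca: 1a undefined. 1a->0: no, abc/cabc meet in 2. 1a->1: ok.
cb: 1b undefined. 1b->0: no, cba/aaaa meet in 0. 1b->1: no, cba/c meet in 1. 1b->2: no, abc/cb meet in 2. Open state 3: 1b->3.
bca: 2a undefined. 2a->0: ok.
bcb: 2b undefined. 2b->0: ok.
cba: 3a undefined. 3a->0: no, cba/bcabca meet in 0. 3a->1: no, cba/c meet in 1. 3a->2: ok.
cbb: 3b undefined. 3b->0: no, cba/cbbcc meet in 2. 3b->1: ok.
cbc: 3c undefined. 3c->0: ok.
ccc: 2c undefined. 2c->0: ok.
All examples now run through 4 states with every (state, symbol) defined. Accept strings end in {2}, Reject strings end in {0,1,3}; accept={2}.

states=4 start=0 accept={2} delta: 0a->0 0b->1 0c->1 1a->1 1b->3 1c->2 2a->0 2b->0 2c->0 3a->2 3b->1 3c->0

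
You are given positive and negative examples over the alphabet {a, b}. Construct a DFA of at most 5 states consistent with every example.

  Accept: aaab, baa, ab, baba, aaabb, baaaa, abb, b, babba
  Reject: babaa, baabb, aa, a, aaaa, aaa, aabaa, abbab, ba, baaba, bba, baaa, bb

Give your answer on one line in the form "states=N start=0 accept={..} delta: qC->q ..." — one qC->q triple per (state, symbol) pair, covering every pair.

Fold the examples into a partial DFA from state 0: repeatedly fix the first undefined (state, symbol) met by the shortest-then-alphabetical prefix, trying targets in increasing order and rejecting any under which an Accept and a Reject string meet in one state with the same remainder; add a state when all current targets are rejected. Accepting states are where Accept strings end.
a: 0a undefined. 0a->0: no, baa/aabaa meet in 0 with "baa" left. Open state 1: 0a->1.
b: 0b undefined. 0b->0: no, baa/aa meet in 1 with "a" left. 0b->1: no, baa/aaa meet in 1 with "aa" left. Open state 2: 0b->2.
aa: 1a undefined. 1a->0: no, baa/aabaa meet in 2 with "aa" left. 1a->1: ok.
ab: 1b undefined. 1b->0: ok.
ba: 2a undefined. 2a->0: no, aaab/ba meet in 0. 2a->1: no, aaab/abbab meet in 0. 2a->2: no, baa/ba meet in 2. Open state 3: 2a->3.
bb: 2b undefined. 2b->0: no, aaab/bb meet in 0. 2b->1: ok.
baa: 3a undefined. 3a->0: no, baaaa/baabb meet in 1. 3a->1: no, baa/aa meet in 1. 3a->2: no, aaab/baabb meet in 0. 3a->3: no, baa/ba meet in 3. Open state 4: 3a->4.
bab: 3b undefined. 3b->0: no, aaab/abbab meet in 0. 3b->1: no, baba/babaa meet in 1. 3b->2: no, baa/babaa meet in 4. 3b->3: ok.
baaa: 4a undefined. 4a->0: no, aaab/babaa meet in 0. 4a->1: no, baaaa/babaa meet in 1. 4a->2: no, aaabb/babaa meet in 2. 4a->3: ok.
baab: 4b undefined. 4b->0: no, aaabb/baabb meet in 2. 4b->1: no, aaab/baabb meet in 0. 4b->2: ok.
All examples now run through 5 states with every (state, symbol) defined. Accept strings end in {0,2,4}, Reject strings end in {1,3}; accept={0,2,4}.

states=5 start=0 accept={0,2,4} delta: 0a->1 0b->2 1a->1 1b->0 2a->3 2b->1 3a->4 3b->3 4a->3 4b->2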